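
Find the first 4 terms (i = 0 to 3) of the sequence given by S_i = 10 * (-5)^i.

This is a geometric sequence.
i=0: S_0 = 10 * (-5)^0 = 10
i=1: S_1 = 10 * (-5)^1 = -50
i=2: S_2 = 10 * (-5)^2 = 250
i=3: S_3 = 10 * (-5)^3 = -1250
The first 4 terms are: [10, -50, 250, -1250]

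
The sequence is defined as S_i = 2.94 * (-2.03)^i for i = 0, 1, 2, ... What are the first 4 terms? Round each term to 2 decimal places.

This is a geometric sequence.
i=0: S_0 = 2.94 * (-2.03)^0 = 2.94
i=1: S_1 = 2.94 * (-2.03)^1 ≈ -5.97
i=2: S_2 = 2.94 * (-2.03)^2 ≈ 12.12
i=3: S_3 = 2.94 * (-2.03)^3 ≈ -24.59
The first 4 terms are: [2.94, -5.97, 12.12, -24.59]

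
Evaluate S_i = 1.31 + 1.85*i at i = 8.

S_8 = 1.31 + 1.85*8 = 1.31 + 14.8 = 16.11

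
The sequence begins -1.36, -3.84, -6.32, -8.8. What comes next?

Differences: -3.84 - -1.36 = -2.48
This is an arithmetic sequence with common difference d = -2.48.
Next term = -8.8 + -2.48 = -11.28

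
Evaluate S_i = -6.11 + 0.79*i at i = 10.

S_10 = -6.11 + 0.79*10 = -6.11 + 7.9 = 1.79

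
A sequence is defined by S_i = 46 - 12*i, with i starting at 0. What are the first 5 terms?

This is an arithmetic sequence.
i=0: S_0 = 46 + -12*0 = 46
i=1: S_1 = 46 + -12*1 = 34
i=2: S_2 = 46 + -12*2 = 22
i=3: S_3 = 46 + -12*3 = 10
i=4: S_4 = 46 + -12*4 = -2
The first 5 terms are: [46, 34, 22, 10, -2]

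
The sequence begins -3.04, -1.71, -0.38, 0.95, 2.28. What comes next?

Differences: -1.71 - -3.04 = 1.33
This is an arithmetic sequence with common difference d = 1.33.
Next term = 2.28 + 1.33 = 3.61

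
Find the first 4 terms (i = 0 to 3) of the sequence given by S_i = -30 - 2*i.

This is an arithmetic sequence.
i=0: S_0 = -30 + -2*0 = -30
i=1: S_1 = -30 + -2*1 = -32
i=2: S_2 = -30 + -2*2 = -34
i=3: S_3 = -30 + -2*3 = -36
The first 4 terms are: [-30, -32, -34, -36]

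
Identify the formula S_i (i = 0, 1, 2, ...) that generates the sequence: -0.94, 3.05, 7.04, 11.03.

Check differences: 3.05 - -0.94 = 3.99
7.04 - 3.05 = 3.99
Common difference d = 3.99.
First term a = -0.94.
Formula: S_i = -0.94 + 3.99*i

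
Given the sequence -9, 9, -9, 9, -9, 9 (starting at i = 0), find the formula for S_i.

Check ratios: 9 / -9 = -1.0
Common ratio r = -1.
First term a = -9.
Formula: S_i = -9 * (-1)^i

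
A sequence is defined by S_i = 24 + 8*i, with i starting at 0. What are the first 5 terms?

This is an arithmetic sequence.
i=0: S_0 = 24 + 8*0 = 24
i=1: S_1 = 24 + 8*1 = 32
i=2: S_2 = 24 + 8*2 = 40
i=3: S_3 = 24 + 8*3 = 48
i=4: S_4 = 24 + 8*4 = 56
The first 5 terms are: [24, 32, 40, 48, 56]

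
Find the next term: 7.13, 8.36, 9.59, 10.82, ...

Differences: 8.36 - 7.13 = 1.23
This is an arithmetic sequence with common difference d = 1.23.
Next term = 10.82 + 1.23 = 12.05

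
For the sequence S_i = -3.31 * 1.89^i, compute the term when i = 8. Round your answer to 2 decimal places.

S_8 = -3.31 * 1.89^8 ≈ -3.31 * 162.815 ≈ -538.92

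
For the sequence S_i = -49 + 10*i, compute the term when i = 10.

S_10 = -49 + 10*10 = -49 + 100 = 51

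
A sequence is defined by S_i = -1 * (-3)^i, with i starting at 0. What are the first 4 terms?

This is a geometric sequence.
i=0: S_0 = -1 * (-3)^0 = -1
i=1: S_1 = -1 * (-3)^1 = 3
i=2: S_2 = -1 * (-3)^2 = -9
i=3: S_3 = -1 * (-3)^3 = 27
The first 4 terms are: [-1, 3, -9, 27]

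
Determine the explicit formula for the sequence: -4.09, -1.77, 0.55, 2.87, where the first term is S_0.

Check differences: -1.77 - -4.09 = 2.32
0.55 - -1.77 = 2.32
Common difference d = 2.32.
First term a = -4.09.
Formula: S_i = -4.09 + 2.32*i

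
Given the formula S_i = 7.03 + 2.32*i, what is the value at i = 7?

S_7 = 7.03 + 2.32*7 = 7.03 + 16.24 = 23.27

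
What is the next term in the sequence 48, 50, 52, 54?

Differences: 50 - 48 = 2
This is an arithmetic sequence with common difference d = 2.
Next term = 54 + 2 = 56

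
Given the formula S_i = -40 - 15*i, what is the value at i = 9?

S_9 = -40 + -15*9 = -40 + -135 = -175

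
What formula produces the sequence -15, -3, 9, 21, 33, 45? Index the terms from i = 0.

Check differences: -3 - -15 = 12
9 - -3 = 12
Common difference d = 12.
First term a = -15.
Formula: S_i = -15 + 12*i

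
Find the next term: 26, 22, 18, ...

Differences: 22 - 26 = -4
This is an arithmetic sequence with common difference d = -4.
Next term = 18 + -4 = 14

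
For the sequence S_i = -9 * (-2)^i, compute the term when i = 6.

S_6 = -9 * (-2)^6 = -9 * 64 = -576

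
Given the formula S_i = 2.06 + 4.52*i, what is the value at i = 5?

S_5 = 2.06 + 4.52*5 = 2.06 + 22.6 = 24.66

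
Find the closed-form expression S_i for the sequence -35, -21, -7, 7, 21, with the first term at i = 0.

Check differences: -21 - -35 = 14
-7 - -21 = 14
Common difference d = 14.
First term a = -35.
Formula: S_i = -35 + 14*i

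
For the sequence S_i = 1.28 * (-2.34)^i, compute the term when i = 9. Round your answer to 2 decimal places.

S_9 = 1.28 * (-2.34)^9 ≈ 1.28 * -2103.501 ≈ -2692.48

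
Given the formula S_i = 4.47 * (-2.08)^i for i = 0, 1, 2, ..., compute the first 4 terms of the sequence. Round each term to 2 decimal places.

This is a geometric sequence.
i=0: S_0 = 4.47 * (-2.08)^0 = 4.47
i=1: S_1 = 4.47 * (-2.08)^1 ≈ -9.3
i=2: S_2 = 4.47 * (-2.08)^2 ≈ 19.34
i=3: S_3 = 4.47 * (-2.08)^3 ≈ -40.23
The first 4 terms are: [4.47, -9.3, 19.34, -40.23]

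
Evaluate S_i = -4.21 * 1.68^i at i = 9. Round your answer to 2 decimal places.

S_9 = -4.21 * 1.68^9 ≈ -4.21 * 106.6065 ≈ -448.81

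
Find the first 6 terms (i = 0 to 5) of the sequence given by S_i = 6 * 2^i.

This is a geometric sequence.
i=0: S_0 = 6 * 2^0 = 6
i=1: S_1 = 6 * 2^1 = 12
i=2: S_2 = 6 * 2^2 = 24
i=3: S_3 = 6 * 2^3 = 48
i=4: S_4 = 6 * 2^4 = 96
i=5: S_5 = 6 * 2^5 = 192
The first 6 terms are: [6, 12, 24, 48, 96, 192]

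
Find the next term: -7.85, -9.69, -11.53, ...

Differences: -9.69 - -7.85 = -1.84
This is an arithmetic sequence with common difference d = -1.84.
Next term = -11.53 + -1.84 = -13.37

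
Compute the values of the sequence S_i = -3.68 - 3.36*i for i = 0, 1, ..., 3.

This is an arithmetic sequence.
i=0: S_0 = -3.68 + -3.36*0 = -3.68
i=1: S_1 = -3.68 + -3.36*1 = -7.04
i=2: S_2 = -3.68 + -3.36*2 = -10.4
i=3: S_3 = -3.68 + -3.36*3 = -13.76
The first 4 terms are: [-3.68, -7.04, -10.4, -13.76]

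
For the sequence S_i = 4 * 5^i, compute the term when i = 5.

S_5 = 4 * 5^5 = 4 * 3125 = 12500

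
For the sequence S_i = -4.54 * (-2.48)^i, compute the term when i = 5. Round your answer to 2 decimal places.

S_5 = -4.54 * (-2.48)^5 ≈ -4.54 * -93.812 ≈ 425.91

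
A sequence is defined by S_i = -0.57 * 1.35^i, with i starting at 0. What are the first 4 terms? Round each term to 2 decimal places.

This is a geometric sequence.
i=0: S_0 = -0.57 * 1.35^0 = -0.57
i=1: S_1 = -0.57 * 1.35^1 ≈ -0.77
i=2: S_2 = -0.57 * 1.35^2 ≈ -1.04
i=3: S_3 = -0.57 * 1.35^3 ≈ -1.4
The first 4 terms are: [-0.57, -0.77, -1.04, -1.4]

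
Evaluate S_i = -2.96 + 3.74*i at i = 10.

S_10 = -2.96 + 3.74*10 = -2.96 + 37.4 = 34.44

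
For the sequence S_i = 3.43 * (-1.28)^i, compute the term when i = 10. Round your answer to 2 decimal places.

S_10 = 3.43 * (-1.28)^10 ≈ 3.43 * 11.8059 ≈ 40.49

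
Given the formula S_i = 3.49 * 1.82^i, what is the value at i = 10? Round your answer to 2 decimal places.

S_10 = 3.49 * 1.82^10 ≈ 3.49 * 398.7621 ≈ 1391.68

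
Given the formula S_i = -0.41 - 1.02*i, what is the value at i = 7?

S_7 = -0.41 + -1.02*7 = -0.41 + -7.14 = -7.55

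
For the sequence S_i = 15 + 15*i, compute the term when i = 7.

S_7 = 15 + 15*7 = 15 + 105 = 120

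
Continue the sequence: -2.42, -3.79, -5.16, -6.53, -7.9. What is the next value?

Differences: -3.79 - -2.42 = -1.37
This is an arithmetic sequence with common difference d = -1.37.
Next term = -7.9 + -1.37 = -9.27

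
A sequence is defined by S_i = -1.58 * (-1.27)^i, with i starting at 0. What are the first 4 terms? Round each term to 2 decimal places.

This is a geometric sequence.
i=0: S_0 = -1.58 * (-1.27)^0 = -1.58
i=1: S_1 = -1.58 * (-1.27)^1 ≈ 2.01
i=2: S_2 = -1.58 * (-1.27)^2 ≈ -2.55
i=3: S_3 = -1.58 * (-1.27)^3 ≈ 3.24
The first 4 terms are: [-1.58, 2.01, -2.55, 3.24]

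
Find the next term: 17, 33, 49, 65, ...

Differences: 33 - 17 = 16
This is an arithmetic sequence with common difference d = 16.
Next term = 65 + 16 = 81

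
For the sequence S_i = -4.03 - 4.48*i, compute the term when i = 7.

S_7 = -4.03 + -4.48*7 = -4.03 + -31.36 = -35.39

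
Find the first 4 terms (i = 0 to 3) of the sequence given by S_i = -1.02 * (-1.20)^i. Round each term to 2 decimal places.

This is a geometric sequence.
i=0: S_0 = -1.02 * (-1.2)^0 = -1.02
i=1: S_1 = -1.02 * (-1.2)^1 ≈ 1.22
i=2: S_2 = -1.02 * (-1.2)^2 ≈ -1.47
i=3: S_3 = -1.02 * (-1.2)^3 ≈ 1.76
The first 4 terms are: [-1.02, 1.22, -1.47, 1.76]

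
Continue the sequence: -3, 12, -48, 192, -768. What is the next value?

Ratios: 12 / -3 = -4.0
This is a geometric sequence with common ratio r = -4.
Next term = -768 * -4 = 3072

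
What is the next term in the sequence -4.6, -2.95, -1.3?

Differences: -2.95 - -4.6 = 1.65
This is an arithmetic sequence with common difference d = 1.65.
Next term = -1.3 + 1.65 = 0.35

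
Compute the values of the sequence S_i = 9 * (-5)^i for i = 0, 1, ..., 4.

This is a geometric sequence.
i=0: S_0 = 9 * (-5)^0 = 9
i=1: S_1 = 9 * (-5)^1 = -45
i=2: S_2 = 9 * (-5)^2 = 225
i=3: S_3 = 9 * (-5)^3 = -1125
i=4: S_4 = 9 * (-5)^4 = 5625
The first 5 terms are: [9, -45, 225, -1125, 5625]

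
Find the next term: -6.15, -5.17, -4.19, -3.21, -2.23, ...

Differences: -5.17 - -6.15 = 0.98
This is an arithmetic sequence with common difference d = 0.98.
Next term = -2.23 + 0.98 = -1.25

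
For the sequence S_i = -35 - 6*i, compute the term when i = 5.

S_5 = -35 + -6*5 = -35 + -30 = -65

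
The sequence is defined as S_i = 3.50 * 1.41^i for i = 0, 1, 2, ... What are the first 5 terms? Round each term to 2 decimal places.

This is a geometric sequence.
i=0: S_0 = 3.5 * 1.41^0 = 3.5
i=1: S_1 = 3.5 * 1.41^1 ≈ 4.94
i=2: S_2 = 3.5 * 1.41^2 ≈ 6.96
i=3: S_3 = 3.5 * 1.41^3 ≈ 9.81
i=4: S_4 = 3.5 * 1.41^4 ≈ 13.83
The first 5 terms are: [3.5, 4.94, 6.96, 9.81, 13.83]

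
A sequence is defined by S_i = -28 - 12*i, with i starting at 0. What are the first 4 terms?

This is an arithmetic sequence.
i=0: S_0 = -28 + -12*0 = -28
i=1: S_1 = -28 + -12*1 = -40
i=2: S_2 = -28 + -12*2 = -52
i=3: S_3 = -28 + -12*3 = -64
The first 4 terms are: [-28, -40, -52, -64]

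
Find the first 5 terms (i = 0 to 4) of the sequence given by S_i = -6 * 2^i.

This is a geometric sequence.
i=0: S_0 = -6 * 2^0 = -6
i=1: S_1 = -6 * 2^1 = -12
i=2: S_2 = -6 * 2^2 = -24
i=3: S_3 = -6 * 2^3 = -48
i=4: S_4 = -6 * 2^4 = -96
The first 5 terms are: [-6, -12, -24, -48, -96]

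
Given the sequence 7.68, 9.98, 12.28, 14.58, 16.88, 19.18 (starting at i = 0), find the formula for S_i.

Check differences: 9.98 - 7.68 = 2.3
12.28 - 9.98 = 2.3
Common difference d = 2.3.
First term a = 7.68.
Formula: S_i = 7.68 + 2.30*i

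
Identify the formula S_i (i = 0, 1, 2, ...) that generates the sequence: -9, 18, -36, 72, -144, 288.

Check ratios: 18 / -9 = -2.0
Common ratio r = -2.
First term a = -9.
Formula: S_i = -9 * (-2)^i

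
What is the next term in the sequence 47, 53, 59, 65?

Differences: 53 - 47 = 6
This is an arithmetic sequence with common difference d = 6.
Next term = 65 + 6 = 71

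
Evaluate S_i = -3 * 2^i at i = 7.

S_7 = -3 * 2^7 = -3 * 128 = -384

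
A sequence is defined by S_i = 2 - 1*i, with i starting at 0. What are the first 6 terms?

This is an arithmetic sequence.
i=0: S_0 = 2 + -1*0 = 2
i=1: S_1 = 2 + -1*1 = 1
i=2: S_2 = 2 + -1*2 = 0
i=3: S_3 = 2 + -1*3 = -1
i=4: S_4 = 2 + -1*4 = -2
i=5: S_5 = 2 + -1*5 = -3
The first 6 terms are: [2, 1, 0, -1, -2, -3]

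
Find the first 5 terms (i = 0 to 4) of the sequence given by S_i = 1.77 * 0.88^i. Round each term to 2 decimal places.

This is a geometric sequence.
i=0: S_0 = 1.77 * 0.88^0 = 1.77
i=1: S_1 = 1.77 * 0.88^1 ≈ 1.56
i=2: S_2 = 1.77 * 0.88^2 ≈ 1.37
i=3: S_3 = 1.77 * 0.88^3 ≈ 1.21
i=4: S_4 = 1.77 * 0.88^4 ≈ 1.06
The first 5 terms are: [1.77, 1.56, 1.37, 1.21, 1.06]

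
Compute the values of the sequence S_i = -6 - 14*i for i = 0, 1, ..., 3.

This is an arithmetic sequence.
i=0: S_0 = -6 + -14*0 = -6
i=1: S_1 = -6 + -14*1 = -20
i=2: S_2 = -6 + -14*2 = -34
i=3: S_3 = -6 + -14*3 = -48
The first 4 terms are: [-6, -20, -34, -48]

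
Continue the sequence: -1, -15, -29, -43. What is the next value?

Differences: -15 - -1 = -14
This is an arithmetic sequence with common difference d = -14.
Next term = -43 + -14 = -57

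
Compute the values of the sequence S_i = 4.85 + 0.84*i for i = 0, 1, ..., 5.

This is an arithmetic sequence.
i=0: S_0 = 4.85 + 0.84*0 = 4.85
i=1: S_1 = 4.85 + 0.84*1 = 5.69
i=2: S_2 = 4.85 + 0.84*2 = 6.53
i=3: S_3 = 4.85 + 0.84*3 = 7.37
i=4: S_4 = 4.85 + 0.84*4 = 8.21
i=5: S_5 = 4.85 + 0.84*5 = 9.05
The first 6 terms are: [4.85, 5.69, 6.53, 7.37, 8.21, 9.05]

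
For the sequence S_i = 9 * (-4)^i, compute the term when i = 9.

S_9 = 9 * (-4)^9 = 9 * -262144 = -2359296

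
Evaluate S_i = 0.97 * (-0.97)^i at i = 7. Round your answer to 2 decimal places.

S_7 = 0.97 * (-0.97)^7 ≈ 0.97 * -0.808 ≈ -0.78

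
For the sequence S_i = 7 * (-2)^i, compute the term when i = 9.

S_9 = 7 * (-2)^9 = 7 * -512 = -3584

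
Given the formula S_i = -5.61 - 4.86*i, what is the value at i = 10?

S_10 = -5.61 + -4.86*10 = -5.61 + -48.6 = -54.21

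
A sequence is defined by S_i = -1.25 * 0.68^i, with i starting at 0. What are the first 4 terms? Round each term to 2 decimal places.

This is a geometric sequence.
i=0: S_0 = -1.25 * 0.68^0 = -1.25
i=1: S_1 = -1.25 * 0.68^1 = -0.85
i=2: S_2 = -1.25 * 0.68^2 ≈ -0.58
i=3: S_3 = -1.25 * 0.68^3 ≈ -0.39
The first 4 terms are: [-1.25, -0.85, -0.58, -0.39]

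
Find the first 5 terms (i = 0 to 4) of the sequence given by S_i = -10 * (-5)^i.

This is a geometric sequence.
i=0: S_0 = -10 * (-5)^0 = -10
i=1: S_1 = -10 * (-5)^1 = 50
i=2: S_2 = -10 * (-5)^2 = -250
i=3: S_3 = -10 * (-5)^3 = 1250
i=4: S_4 = -10 * (-5)^4 = -6250
The first 5 terms are: [-10, 50, -250, 1250, -6250]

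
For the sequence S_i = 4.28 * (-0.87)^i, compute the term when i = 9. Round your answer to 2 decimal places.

S_9 = 4.28 * (-0.87)^9 ≈ 4.28 * -0.2855 ≈ -1.22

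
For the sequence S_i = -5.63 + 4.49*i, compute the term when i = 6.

S_6 = -5.63 + 4.49*6 = -5.63 + 26.94 = 21.31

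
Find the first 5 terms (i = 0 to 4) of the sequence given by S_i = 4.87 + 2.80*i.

This is an arithmetic sequence.
i=0: S_0 = 4.87 + 2.8*0 = 4.87
i=1: S_1 = 4.87 + 2.8*1 = 7.67
i=2: S_2 = 4.87 + 2.8*2 = 10.47
i=3: S_3 = 4.87 + 2.8*3 = 13.27
i=4: S_4 = 4.87 + 2.8*4 = 16.07
The first 5 terms are: [4.87, 7.67, 10.47, 13.27, 16.07]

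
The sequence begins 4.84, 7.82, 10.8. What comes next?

Differences: 7.82 - 4.84 = 2.98
This is an arithmetic sequence with common difference d = 2.98.
Next term = 10.8 + 2.98 = 13.78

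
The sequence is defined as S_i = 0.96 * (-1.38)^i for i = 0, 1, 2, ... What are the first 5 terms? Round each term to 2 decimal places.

This is a geometric sequence.
i=0: S_0 = 0.96 * (-1.38)^0 = 0.96
i=1: S_1 = 0.96 * (-1.38)^1 ≈ -1.32
i=2: S_2 = 0.96 * (-1.38)^2 ≈ 1.83
i=3: S_3 = 0.96 * (-1.38)^3 ≈ -2.52
i=4: S_4 = 0.96 * (-1.38)^4 ≈ 3.48
The first 5 terms are: [0.96, -1.32, 1.83, -2.52, 3.48]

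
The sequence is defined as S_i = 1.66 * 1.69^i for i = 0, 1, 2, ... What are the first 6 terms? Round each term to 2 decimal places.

This is a geometric sequence.
i=0: S_0 = 1.66 * 1.69^0 = 1.66
i=1: S_1 = 1.66 * 1.69^1 ≈ 2.81
i=2: S_2 = 1.66 * 1.69^2 ≈ 4.74
i=3: S_3 = 1.66 * 1.69^3 ≈ 8.01
i=4: S_4 = 1.66 * 1.69^4 ≈ 13.54
i=5: S_5 = 1.66 * 1.69^5 ≈ 22.88
The first 6 terms are: [1.66, 2.81, 4.74, 8.01, 13.54, 22.88]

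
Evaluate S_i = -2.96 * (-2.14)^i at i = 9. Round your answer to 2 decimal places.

S_9 = -2.96 * (-2.14)^9 ≈ -2.96 * -941.2911 ≈ 2786.22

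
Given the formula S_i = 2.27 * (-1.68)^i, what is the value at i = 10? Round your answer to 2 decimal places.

S_10 = 2.27 * (-1.68)^10 ≈ 2.27 * 179.0989 ≈ 406.55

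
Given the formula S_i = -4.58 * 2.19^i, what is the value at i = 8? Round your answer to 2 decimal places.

S_8 = -4.58 * 2.19^8 ≈ -4.58 * 529.1185 ≈ -2423.36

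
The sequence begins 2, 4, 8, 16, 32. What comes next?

Ratios: 4 / 2 = 2.0
This is a geometric sequence with common ratio r = 2.
Next term = 32 * 2 = 64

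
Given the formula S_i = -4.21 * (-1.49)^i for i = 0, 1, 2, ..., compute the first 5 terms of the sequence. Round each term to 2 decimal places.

This is a geometric sequence.
i=0: S_0 = -4.21 * (-1.49)^0 = -4.21
i=1: S_1 = -4.21 * (-1.49)^1 ≈ 6.27
i=2: S_2 = -4.21 * (-1.49)^2 ≈ -9.35
i=3: S_3 = -4.21 * (-1.49)^3 ≈ 13.93
i=4: S_4 = -4.21 * (-1.49)^4 ≈ -20.75
The first 5 terms are: [-4.21, 6.27, -9.35, 13.93, -20.75]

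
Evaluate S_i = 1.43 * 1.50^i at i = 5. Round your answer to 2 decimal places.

S_5 = 1.43 * 1.5^5 ≈ 1.43 * 7.5938 ≈ 10.86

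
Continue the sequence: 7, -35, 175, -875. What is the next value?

Ratios: -35 / 7 = -5.0
This is a geometric sequence with common ratio r = -5.
Next term = -875 * -5 = 4375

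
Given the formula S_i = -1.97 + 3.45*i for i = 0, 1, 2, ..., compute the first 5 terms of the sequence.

This is an arithmetic sequence.
i=0: S_0 = -1.97 + 3.45*0 = -1.97
i=1: S_1 = -1.97 + 3.45*1 = 1.48
i=2: S_2 = -1.97 + 3.45*2 = 4.93
i=3: S_3 = -1.97 + 3.45*3 = 8.38
i=4: S_4 = -1.97 + 3.45*4 = 11.83
The first 5 terms are: [-1.97, 1.48, 4.93, 8.38, 11.83]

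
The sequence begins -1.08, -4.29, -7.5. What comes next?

Differences: -4.29 - -1.08 = -3.21
This is an arithmetic sequence with common difference d = -3.21.
Next term = -7.5 + -3.21 = -10.71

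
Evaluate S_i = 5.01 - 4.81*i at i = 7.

S_7 = 5.01 + -4.81*7 = 5.01 + -33.67 = -28.66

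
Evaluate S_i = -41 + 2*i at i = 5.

S_5 = -41 + 2*5 = -41 + 10 = -31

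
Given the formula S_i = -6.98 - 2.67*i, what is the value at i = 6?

S_6 = -6.98 + -2.67*6 = -6.98 + -16.02 = -23.0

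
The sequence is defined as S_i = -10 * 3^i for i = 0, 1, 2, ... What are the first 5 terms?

This is a geometric sequence.
i=0: S_0 = -10 * 3^0 = -10
i=1: S_1 = -10 * 3^1 = -30
i=2: S_2 = -10 * 3^2 = -90
i=3: S_3 = -10 * 3^3 = -270
i=4: S_4 = -10 * 3^4 = -810
The first 5 terms are: [-10, -30, -90, -270, -810]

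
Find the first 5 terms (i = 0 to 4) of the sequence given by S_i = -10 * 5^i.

This is a geometric sequence.
i=0: S_0 = -10 * 5^0 = -10
i=1: S_1 = -10 * 5^1 = -50
i=2: S_2 = -10 * 5^2 = -250
i=3: S_3 = -10 * 5^3 = -1250
i=4: S_4 = -10 * 5^4 = -6250
The first 5 terms are: [-10, -50, -250, -1250, -6250]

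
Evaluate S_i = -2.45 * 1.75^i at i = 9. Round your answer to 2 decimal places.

S_9 = -2.45 * 1.75^9 ≈ -2.45 * 153.9368 ≈ -377.15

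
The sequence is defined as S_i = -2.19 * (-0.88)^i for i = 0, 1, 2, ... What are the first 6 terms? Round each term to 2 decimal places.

This is a geometric sequence.
i=0: S_0 = -2.19 * (-0.88)^0 = -2.19
i=1: S_1 = -2.19 * (-0.88)^1 ≈ 1.93
i=2: S_2 = -2.19 * (-0.88)^2 ≈ -1.7
i=3: S_3 = -2.19 * (-0.88)^3 ≈ 1.49
i=4: S_4 = -2.19 * (-0.88)^4 ≈ -1.31
i=5: S_5 = -2.19 * (-0.88)^5 ≈ 1.16
The first 6 terms are: [-2.19, 1.93, -1.7, 1.49, -1.31, 1.16]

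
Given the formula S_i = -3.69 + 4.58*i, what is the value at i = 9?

S_9 = -3.69 + 4.58*9 = -3.69 + 41.22 = 37.53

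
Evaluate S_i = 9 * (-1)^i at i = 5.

S_5 = 9 * (-1)^5 = 9 * -1 = -9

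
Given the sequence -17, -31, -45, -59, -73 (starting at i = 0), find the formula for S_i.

Check differences: -31 - -17 = -14
-45 - -31 = -14
Common difference d = -14.
First term a = -17.
Formula: S_i = -17 - 14*i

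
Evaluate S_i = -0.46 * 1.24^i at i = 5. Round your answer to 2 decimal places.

S_5 = -0.46 * 1.24^5 ≈ -0.46 * 2.9316 ≈ -1.35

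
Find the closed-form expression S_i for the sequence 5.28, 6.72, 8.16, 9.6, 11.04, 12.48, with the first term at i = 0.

Check differences: 6.72 - 5.28 = 1.44
8.16 - 6.72 = 1.44
Common difference d = 1.44.
First term a = 5.28.
Formula: S_i = 5.28 + 1.44*i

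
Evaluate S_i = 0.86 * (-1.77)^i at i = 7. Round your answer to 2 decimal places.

S_7 = 0.86 * (-1.77)^7 ≈ 0.86 * -54.4268 ≈ -46.81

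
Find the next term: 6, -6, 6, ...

Ratios: -6 / 6 = -1.0
This is a geometric sequence with common ratio r = -1.
Next term = 6 * -1 = -6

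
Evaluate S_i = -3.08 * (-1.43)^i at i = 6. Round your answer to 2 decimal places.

S_6 = -3.08 * (-1.43)^6 ≈ -3.08 * 8.551 ≈ -26.34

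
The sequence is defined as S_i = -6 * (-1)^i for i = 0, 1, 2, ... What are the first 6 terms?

This is a geometric sequence.
i=0: S_0 = -6 * (-1)^0 = -6
i=1: S_1 = -6 * (-1)^1 = 6
i=2: S_2 = -6 * (-1)^2 = -6
i=3: S_3 = -6 * (-1)^3 = 6
i=4: S_4 = -6 * (-1)^4 = -6
i=5: S_5 = -6 * (-1)^5 = 6
The first 6 terms are: [-6, 6, -6, 6, -6, 6]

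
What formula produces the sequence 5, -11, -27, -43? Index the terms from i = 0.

Check differences: -11 - 5 = -16
-27 - -11 = -16
Common difference d = -16.
First term a = 5.
Formula: S_i = 5 - 16*i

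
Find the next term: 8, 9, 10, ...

Differences: 9 - 8 = 1
This is an arithmetic sequence with common difference d = 1.
Next term = 10 + 1 = 11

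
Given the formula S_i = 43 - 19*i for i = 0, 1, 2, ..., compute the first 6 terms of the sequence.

This is an arithmetic sequence.
i=0: S_0 = 43 + -19*0 = 43
i=1: S_1 = 43 + -19*1 = 24
i=2: S_2 = 43 + -19*2 = 5
i=3: S_3 = 43 + -19*3 = -14
i=4: S_4 = 43 + -19*4 = -33
i=5: S_5 = 43 + -19*5 = -52
The first 6 terms are: [43, 24, 5, -14, -33, -52]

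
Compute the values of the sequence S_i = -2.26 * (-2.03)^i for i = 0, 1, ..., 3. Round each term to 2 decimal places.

This is a geometric sequence.
i=0: S_0 = -2.26 * (-2.03)^0 = -2.26
i=1: S_1 = -2.26 * (-2.03)^1 ≈ 4.59
i=2: S_2 = -2.26 * (-2.03)^2 ≈ -9.31
i=3: S_3 = -2.26 * (-2.03)^3 ≈ 18.91
The first 4 terms are: [-2.26, 4.59, -9.31, 18.91]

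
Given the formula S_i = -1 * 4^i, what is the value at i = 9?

S_9 = -1 * 4^9 = -1 * 262144 = -262144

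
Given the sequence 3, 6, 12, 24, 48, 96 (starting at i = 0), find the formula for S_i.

Check ratios: 6 / 3 = 2.0
Common ratio r = 2.
First term a = 3.
Formula: S_i = 3 * 2^i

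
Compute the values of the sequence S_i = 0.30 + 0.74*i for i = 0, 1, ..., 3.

This is an arithmetic sequence.
i=0: S_0 = 0.3 + 0.74*0 = 0.3
i=1: S_1 = 0.3 + 0.74*1 = 1.04
i=2: S_2 = 0.3 + 0.74*2 = 1.78
i=3: S_3 = 0.3 + 0.74*3 = 2.52
The first 4 terms are: [0.3, 1.04, 1.78, 2.52]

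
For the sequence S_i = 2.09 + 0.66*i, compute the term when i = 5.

S_5 = 2.09 + 0.66*5 = 2.09 + 3.3 = 5.39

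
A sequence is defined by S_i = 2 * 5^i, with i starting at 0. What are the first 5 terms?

This is a geometric sequence.
i=0: S_0 = 2 * 5^0 = 2
i=1: S_1 = 2 * 5^1 = 10
i=2: S_2 = 2 * 5^2 = 50
i=3: S_3 = 2 * 5^3 = 250
i=4: S_4 = 2 * 5^4 = 1250
The first 5 terms are: [2, 10, 50, 250, 1250]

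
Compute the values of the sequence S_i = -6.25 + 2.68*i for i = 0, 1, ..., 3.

This is an arithmetic sequence.
i=0: S_0 = -6.25 + 2.68*0 = -6.25
i=1: S_1 = -6.25 + 2.68*1 = -3.57
i=2: S_2 = -6.25 + 2.68*2 = -0.89
i=3: S_3 = -6.25 + 2.68*3 = 1.79
The first 4 terms are: [-6.25, -3.57, -0.89, 1.79]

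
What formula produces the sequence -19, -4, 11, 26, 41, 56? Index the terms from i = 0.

Check differences: -4 - -19 = 15
11 - -4 = 15
Common difference d = 15.
First term a = -19.
Formula: S_i = -19 + 15*i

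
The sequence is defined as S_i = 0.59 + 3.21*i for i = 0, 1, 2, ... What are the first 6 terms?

This is an arithmetic sequence.
i=0: S_0 = 0.59 + 3.21*0 = 0.59
i=1: S_1 = 0.59 + 3.21*1 = 3.8
i=2: S_2 = 0.59 + 3.21*2 = 7.01
i=3: S_3 = 0.59 + 3.21*3 = 10.22
i=4: S_4 = 0.59 + 3.21*4 = 13.43
i=5: S_5 = 0.59 + 3.21*5 = 16.64
The first 6 terms are: [0.59, 3.8, 7.01, 10.22, 13.43, 16.64]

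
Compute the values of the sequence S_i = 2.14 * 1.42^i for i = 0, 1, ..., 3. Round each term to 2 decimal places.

This is a geometric sequence.
i=0: S_0 = 2.14 * 1.42^0 = 2.14
i=1: S_1 = 2.14 * 1.42^1 ≈ 3.04
i=2: S_2 = 2.14 * 1.42^2 ≈ 4.32
i=3: S_3 = 2.14 * 1.42^3 ≈ 6.13
The first 4 terms are: [2.14, 3.04, 4.32, 6.13]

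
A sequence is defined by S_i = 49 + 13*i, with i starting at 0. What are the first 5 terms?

This is an arithmetic sequence.
i=0: S_0 = 49 + 13*0 = 49
i=1: S_1 = 49 + 13*1 = 62
i=2: S_2 = 49 + 13*2 = 75
i=3: S_3 = 49 + 13*3 = 88
i=4: S_4 = 49 + 13*4 = 101
The first 5 terms are: [49, 62, 75, 88, 101]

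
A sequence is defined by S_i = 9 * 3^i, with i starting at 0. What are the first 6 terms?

This is a geometric sequence.
i=0: S_0 = 9 * 3^0 = 9
i=1: S_1 = 9 * 3^1 = 27
i=2: S_2 = 9 * 3^2 = 81
i=3: S_3 = 9 * 3^3 = 243
i=4: S_4 = 9 * 3^4 = 729
i=5: S_5 = 9 * 3^5 = 2187
The first 6 terms are: [9, 27, 81, 243, 729, 2187]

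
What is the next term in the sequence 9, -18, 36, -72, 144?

Ratios: -18 / 9 = -2.0
This is a geometric sequence with common ratio r = -2.
Next term = 144 * -2 = -288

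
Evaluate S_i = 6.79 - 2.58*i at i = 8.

S_8 = 6.79 + -2.58*8 = 6.79 + -20.64 = -13.85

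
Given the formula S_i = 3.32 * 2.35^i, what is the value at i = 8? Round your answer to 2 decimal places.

S_8 = 3.32 * 2.35^8 ≈ 3.32 * 930.1284 ≈ 3088.03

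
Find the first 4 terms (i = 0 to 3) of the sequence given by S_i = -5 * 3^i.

This is a geometric sequence.
i=0: S_0 = -5 * 3^0 = -5
i=1: S_1 = -5 * 3^1 = -15
i=2: S_2 = -5 * 3^2 = -45
i=3: S_3 = -5 * 3^3 = -135
The first 4 terms are: [-5, -15, -45, -135]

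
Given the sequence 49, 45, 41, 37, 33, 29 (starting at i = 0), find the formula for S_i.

Check differences: 45 - 49 = -4
41 - 45 = -4
Common difference d = -4.
First term a = 49.
Formula: S_i = 49 - 4*i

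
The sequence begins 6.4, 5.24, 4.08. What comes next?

Differences: 5.24 - 6.4 = -1.16
This is an arithmetic sequence with common difference d = -1.16.
Next term = 4.08 + -1.16 = 2.92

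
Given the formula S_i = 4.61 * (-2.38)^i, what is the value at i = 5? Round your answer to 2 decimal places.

S_5 = 4.61 * (-2.38)^5 ≈ 4.61 * -76.3633 ≈ -352.03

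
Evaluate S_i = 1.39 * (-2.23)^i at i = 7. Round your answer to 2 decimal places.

S_7 = 1.39 * (-2.23)^7 ≈ 1.39 * -274.242 ≈ -381.2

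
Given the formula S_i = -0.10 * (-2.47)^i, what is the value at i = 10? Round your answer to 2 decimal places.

S_10 = -0.1 * (-2.47)^10 ≈ -0.1 * 8452.1955 ≈ -845.22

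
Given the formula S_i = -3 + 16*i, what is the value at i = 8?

S_8 = -3 + 16*8 = -3 + 128 = 125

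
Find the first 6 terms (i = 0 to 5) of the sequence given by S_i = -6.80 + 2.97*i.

This is an arithmetic sequence.
i=0: S_0 = -6.8 + 2.97*0 = -6.8
i=1: S_1 = -6.8 + 2.97*1 = -3.83
i=2: S_2 = -6.8 + 2.97*2 = -0.86
i=3: S_3 = -6.8 + 2.97*3 = 2.11
i=4: S_4 = -6.8 + 2.97*4 = 5.08
i=5: S_5 = -6.8 + 2.97*5 = 8.05
The first 6 terms are: [-6.8, -3.83, -0.86, 2.11, 5.08, 8.05]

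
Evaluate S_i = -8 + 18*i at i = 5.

S_5 = -8 + 18*5 = -8 + 90 = 82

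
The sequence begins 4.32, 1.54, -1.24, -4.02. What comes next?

Differences: 1.54 - 4.32 = -2.78
This is an arithmetic sequence with common difference d = -2.78.
Next term = -4.02 + -2.78 = -6.8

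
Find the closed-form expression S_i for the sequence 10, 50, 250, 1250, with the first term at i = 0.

Check ratios: 50 / 10 = 5.0
Common ratio r = 5.
First term a = 10.
Formula: S_i = 10 * 5^i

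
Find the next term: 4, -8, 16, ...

Ratios: -8 / 4 = -2.0
This is a geometric sequence with common ratio r = -2.
Next term = 16 * -2 = -32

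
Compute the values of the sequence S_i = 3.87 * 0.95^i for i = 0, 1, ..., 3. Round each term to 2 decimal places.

This is a geometric sequence.
i=0: S_0 = 3.87 * 0.95^0 = 3.87
i=1: S_1 = 3.87 * 0.95^1 ≈ 3.68
i=2: S_2 = 3.87 * 0.95^2 ≈ 3.49
i=3: S_3 = 3.87 * 0.95^3 ≈ 3.32
The first 4 terms are: [3.87, 3.68, 3.49, 3.32]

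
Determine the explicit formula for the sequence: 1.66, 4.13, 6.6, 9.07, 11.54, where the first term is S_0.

Check differences: 4.13 - 1.66 = 2.47
6.6 - 4.13 = 2.47
Common difference d = 2.47.
First term a = 1.66.
Formula: S_i = 1.66 + 2.47*i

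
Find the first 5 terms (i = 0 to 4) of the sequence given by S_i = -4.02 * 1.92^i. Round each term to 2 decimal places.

This is a geometric sequence.
i=0: S_0 = -4.02 * 1.92^0 = -4.02
i=1: S_1 = -4.02 * 1.92^1 ≈ -7.72
i=2: S_2 = -4.02 * 1.92^2 ≈ -14.82
i=3: S_3 = -4.02 * 1.92^3 ≈ -28.45
i=4: S_4 = -4.02 * 1.92^4 ≈ -54.63
The first 5 terms are: [-4.02, -7.72, -14.82, -28.45, -54.63]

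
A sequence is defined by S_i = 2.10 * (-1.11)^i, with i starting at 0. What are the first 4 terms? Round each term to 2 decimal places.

This is a geometric sequence.
i=0: S_0 = 2.1 * (-1.11)^0 = 2.1
i=1: S_1 = 2.1 * (-1.11)^1 ≈ -2.33
i=2: S_2 = 2.1 * (-1.11)^2 ≈ 2.59
i=3: S_3 = 2.1 * (-1.11)^3 ≈ -2.87
The first 4 terms are: [2.1, -2.33, 2.59, -2.87]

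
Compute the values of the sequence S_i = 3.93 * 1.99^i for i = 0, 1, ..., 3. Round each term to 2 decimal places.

This is a geometric sequence.
i=0: S_0 = 3.93 * 1.99^0 = 3.93
i=1: S_1 = 3.93 * 1.99^1 ≈ 7.82
i=2: S_2 = 3.93 * 1.99^2 ≈ 15.56
i=3: S_3 = 3.93 * 1.99^3 ≈ 30.97
The first 4 terms are: [3.93, 7.82, 15.56, 30.97]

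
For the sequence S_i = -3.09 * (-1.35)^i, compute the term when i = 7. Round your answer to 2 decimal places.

S_7 = -3.09 * (-1.35)^7 ≈ -3.09 * -8.1722 ≈ 25.25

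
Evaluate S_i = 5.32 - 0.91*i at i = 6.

S_6 = 5.32 + -0.91*6 = 5.32 + -5.46 = -0.14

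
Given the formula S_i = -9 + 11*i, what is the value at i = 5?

S_5 = -9 + 11*5 = -9 + 55 = 46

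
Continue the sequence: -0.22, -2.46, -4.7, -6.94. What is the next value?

Differences: -2.46 - -0.22 = -2.24
This is an arithmetic sequence with common difference d = -2.24.
Next term = -6.94 + -2.24 = -9.18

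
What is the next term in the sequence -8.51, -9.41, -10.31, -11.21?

Differences: -9.41 - -8.51 = -0.9
This is an arithmetic sequence with common difference d = -0.9.
Next term = -11.21 + -0.9 = -12.11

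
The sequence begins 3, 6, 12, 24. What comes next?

Ratios: 6 / 3 = 2.0
This is a geometric sequence with common ratio r = 2.
Next term = 24 * 2 = 48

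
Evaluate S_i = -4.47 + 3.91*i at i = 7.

S_7 = -4.47 + 3.91*7 = -4.47 + 27.37 = 22.9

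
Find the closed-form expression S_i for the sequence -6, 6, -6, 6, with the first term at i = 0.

Check ratios: 6 / -6 = -1.0
Common ratio r = -1.
First term a = -6.
Formula: S_i = -6 * (-1)^i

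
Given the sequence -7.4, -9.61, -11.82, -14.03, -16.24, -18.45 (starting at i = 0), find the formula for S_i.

Check differences: -9.61 - -7.4 = -2.21
-11.82 - -9.61 = -2.21
Common difference d = -2.21.
First term a = -7.4.
Formula: S_i = -7.40 - 2.21*i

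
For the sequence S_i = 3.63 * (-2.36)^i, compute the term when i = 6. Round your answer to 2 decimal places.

S_6 = 3.63 * (-2.36)^6 ≈ 3.63 * 172.7715 ≈ 627.16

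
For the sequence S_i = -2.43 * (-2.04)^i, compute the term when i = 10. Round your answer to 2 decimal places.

S_10 = -2.43 * (-2.04)^10 ≈ -2.43 * 1248.2503 ≈ -3033.25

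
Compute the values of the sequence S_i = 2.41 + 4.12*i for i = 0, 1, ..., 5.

This is an arithmetic sequence.
i=0: S_0 = 2.41 + 4.12*0 = 2.41
i=1: S_1 = 2.41 + 4.12*1 = 6.53
i=2: S_2 = 2.41 + 4.12*2 = 10.65
i=3: S_3 = 2.41 + 4.12*3 = 14.77
i=4: S_4 = 2.41 + 4.12*4 = 18.89
i=5: S_5 = 2.41 + 4.12*5 = 23.01
The first 6 terms are: [2.41, 6.53, 10.65, 14.77, 18.89, 23.01]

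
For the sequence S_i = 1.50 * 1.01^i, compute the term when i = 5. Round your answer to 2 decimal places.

S_5 = 1.5 * 1.01^5 ≈ 1.5 * 1.051 ≈ 1.58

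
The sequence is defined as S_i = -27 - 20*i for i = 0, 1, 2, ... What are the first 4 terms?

This is an arithmetic sequence.
i=0: S_0 = -27 + -20*0 = -27
i=1: S_1 = -27 + -20*1 = -47
i=2: S_2 = -27 + -20*2 = -67
i=3: S_3 = -27 + -20*3 = -87
The first 4 terms are: [-27, -47, -67, -87]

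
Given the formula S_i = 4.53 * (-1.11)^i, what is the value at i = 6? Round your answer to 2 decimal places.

S_6 = 4.53 * (-1.11)^6 ≈ 4.53 * 1.8704 ≈ 8.47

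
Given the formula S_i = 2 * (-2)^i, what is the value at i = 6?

S_6 = 2 * (-2)^6 = 2 * 64 = 128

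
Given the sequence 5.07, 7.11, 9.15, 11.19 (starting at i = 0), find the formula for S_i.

Check differences: 7.11 - 5.07 = 2.04
9.15 - 7.11 = 2.04
Common difference d = 2.04.
First term a = 5.07.
Formula: S_i = 5.07 + 2.04*i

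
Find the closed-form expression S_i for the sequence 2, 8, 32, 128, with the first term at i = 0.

Check ratios: 8 / 2 = 4.0
Common ratio r = 4.
First term a = 2.
Formula: S_i = 2 * 4^i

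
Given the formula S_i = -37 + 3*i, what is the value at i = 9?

S_9 = -37 + 3*9 = -37 + 27 = -10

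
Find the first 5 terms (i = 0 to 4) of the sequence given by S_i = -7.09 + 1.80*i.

This is an arithmetic sequence.
i=0: S_0 = -7.09 + 1.8*0 = -7.09
i=1: S_1 = -7.09 + 1.8*1 = -5.29
i=2: S_2 = -7.09 + 1.8*2 = -3.49
i=3: S_3 = -7.09 + 1.8*3 = -1.69
i=4: S_4 = -7.09 + 1.8*4 = 0.11
The first 5 terms are: [-7.09, -5.29, -3.49, -1.69, 0.11]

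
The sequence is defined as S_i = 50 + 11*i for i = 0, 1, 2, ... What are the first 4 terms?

This is an arithmetic sequence.
i=0: S_0 = 50 + 11*0 = 50
i=1: S_1 = 50 + 11*1 = 61
i=2: S_2 = 50 + 11*2 = 72
i=3: S_3 = 50 + 11*3 = 83
The first 4 terms are: [50, 61, 72, 83]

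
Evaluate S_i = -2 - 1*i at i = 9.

S_9 = -2 + -1*9 = -2 + -9 = -11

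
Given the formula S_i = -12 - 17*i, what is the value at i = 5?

S_5 = -12 + -17*5 = -12 + -85 = -97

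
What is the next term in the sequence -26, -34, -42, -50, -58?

Differences: -34 - -26 = -8
This is an arithmetic sequence with common difference d = -8.
Next term = -58 + -8 = -66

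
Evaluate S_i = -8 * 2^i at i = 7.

S_7 = -8 * 2^7 = -8 * 128 = -1024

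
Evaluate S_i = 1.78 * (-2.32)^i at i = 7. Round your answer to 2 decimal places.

S_7 = 1.78 * (-2.32)^7 ≈ 1.78 * -361.7561 ≈ -643.93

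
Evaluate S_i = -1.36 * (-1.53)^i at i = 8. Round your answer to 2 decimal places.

S_8 = -1.36 * (-1.53)^8 ≈ -1.36 * 30.0283 ≈ -40.84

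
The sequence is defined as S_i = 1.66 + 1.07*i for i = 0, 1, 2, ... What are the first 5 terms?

This is an arithmetic sequence.
i=0: S_0 = 1.66 + 1.07*0 = 1.66
i=1: S_1 = 1.66 + 1.07*1 = 2.73
i=2: S_2 = 1.66 + 1.07*2 = 3.8
i=3: S_3 = 1.66 + 1.07*3 = 4.87
i=4: S_4 = 1.66 + 1.07*4 = 5.94
The first 5 terms are: [1.66, 2.73, 3.8, 4.87, 5.94]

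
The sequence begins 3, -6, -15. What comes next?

Differences: -6 - 3 = -9
This is an arithmetic sequence with common difference d = -9.
Next term = -15 + -9 = -24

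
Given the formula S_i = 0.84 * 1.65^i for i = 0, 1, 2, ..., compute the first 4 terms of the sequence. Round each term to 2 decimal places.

This is a geometric sequence.
i=0: S_0 = 0.84 * 1.65^0 = 0.84
i=1: S_1 = 0.84 * 1.65^1 ≈ 1.39
i=2: S_2 = 0.84 * 1.65^2 ≈ 2.29
i=3: S_3 = 0.84 * 1.65^3 ≈ 3.77
The first 4 terms are: [0.84, 1.39, 2.29, 3.77]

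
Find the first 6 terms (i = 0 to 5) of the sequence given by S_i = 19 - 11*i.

This is an arithmetic sequence.
i=0: S_0 = 19 + -11*0 = 19
i=1: S_1 = 19 + -11*1 = 8
i=2: S_2 = 19 + -11*2 = -3
i=3: S_3 = 19 + -11*3 = -14
i=4: S_4 = 19 + -11*4 = -25
i=5: S_5 = 19 + -11*5 = -36
The first 6 terms are: [19, 8, -3, -14, -25, -36]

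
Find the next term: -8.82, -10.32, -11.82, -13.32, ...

Differences: -10.32 - -8.82 = -1.5
This is an arithmetic sequence with common difference d = -1.5.
Next term = -13.32 + -1.5 = -14.82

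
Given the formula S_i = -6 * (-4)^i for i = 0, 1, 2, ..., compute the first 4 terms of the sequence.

This is a geometric sequence.
i=0: S_0 = -6 * (-4)^0 = -6
i=1: S_1 = -6 * (-4)^1 = 24
i=2: S_2 = -6 * (-4)^2 = -96
i=3: S_3 = -6 * (-4)^3 = 384
The first 4 terms are: [-6, 24, -96, 384]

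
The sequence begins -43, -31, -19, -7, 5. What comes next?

Differences: -31 - -43 = 12
This is an arithmetic sequence with common difference d = 12.
Next term = 5 + 12 = 17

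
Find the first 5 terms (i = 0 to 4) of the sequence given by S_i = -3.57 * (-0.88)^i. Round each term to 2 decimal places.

This is a geometric sequence.
i=0: S_0 = -3.57 * (-0.88)^0 = -3.57
i=1: S_1 = -3.57 * (-0.88)^1 ≈ 3.14
i=2: S_2 = -3.57 * (-0.88)^2 ≈ -2.76
i=3: S_3 = -3.57 * (-0.88)^3 ≈ 2.43
i=4: S_4 = -3.57 * (-0.88)^4 ≈ -2.14
The first 5 terms are: [-3.57, 3.14, -2.76, 2.43, -2.14]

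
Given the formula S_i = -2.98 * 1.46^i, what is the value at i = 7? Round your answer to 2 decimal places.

S_7 = -2.98 * 1.46^7 ≈ -2.98 * 14.1407 ≈ -42.14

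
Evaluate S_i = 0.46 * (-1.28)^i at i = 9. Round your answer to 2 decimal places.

S_9 = 0.46 * (-1.28)^9 ≈ 0.46 * -9.2234 ≈ -4.24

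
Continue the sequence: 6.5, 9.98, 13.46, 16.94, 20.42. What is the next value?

Differences: 9.98 - 6.5 = 3.48
This is an arithmetic sequence with common difference d = 3.48.
Next term = 20.42 + 3.48 = 23.9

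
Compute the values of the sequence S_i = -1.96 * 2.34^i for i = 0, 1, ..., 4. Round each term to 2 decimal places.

This is a geometric sequence.
i=0: S_0 = -1.96 * 2.34^0 = -1.96
i=1: S_1 = -1.96 * 2.34^1 ≈ -4.59
i=2: S_2 = -1.96 * 2.34^2 ≈ -10.73
i=3: S_3 = -1.96 * 2.34^3 ≈ -25.11
i=4: S_4 = -1.96 * 2.34^4 ≈ -58.77
The first 5 terms are: [-1.96, -4.59, -10.73, -25.11, -58.77]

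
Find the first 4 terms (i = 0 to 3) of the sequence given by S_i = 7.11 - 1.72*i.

This is an arithmetic sequence.
i=0: S_0 = 7.11 + -1.72*0 = 7.11
i=1: S_1 = 7.11 + -1.72*1 = 5.39
i=2: S_2 = 7.11 + -1.72*2 = 3.67
i=3: S_3 = 7.11 + -1.72*3 = 1.95
The first 4 terms are: [7.11, 5.39, 3.67, 1.95]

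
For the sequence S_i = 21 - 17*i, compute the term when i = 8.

S_8 = 21 + -17*8 = 21 + -136 = -115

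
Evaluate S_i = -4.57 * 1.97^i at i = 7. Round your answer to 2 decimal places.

S_7 = -4.57 * 1.97^7 ≈ -4.57 * 115.1499 ≈ -526.24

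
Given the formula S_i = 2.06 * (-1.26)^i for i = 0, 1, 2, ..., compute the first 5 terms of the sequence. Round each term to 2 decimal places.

This is a geometric sequence.
i=0: S_0 = 2.06 * (-1.26)^0 = 2.06
i=1: S_1 = 2.06 * (-1.26)^1 ≈ -2.6
i=2: S_2 = 2.06 * (-1.26)^2 ≈ 3.27
i=3: S_3 = 2.06 * (-1.26)^3 ≈ -4.12
i=4: S_4 = 2.06 * (-1.26)^4 ≈ 5.19
The first 5 terms are: [2.06, -2.6, 3.27, -4.12, 5.19]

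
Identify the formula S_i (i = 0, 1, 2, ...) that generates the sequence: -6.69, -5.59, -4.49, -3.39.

Check differences: -5.59 - -6.69 = 1.1
-4.49 - -5.59 = 1.1
Common difference d = 1.1.
First term a = -6.69.
Formula: S_i = -6.69 + 1.10*i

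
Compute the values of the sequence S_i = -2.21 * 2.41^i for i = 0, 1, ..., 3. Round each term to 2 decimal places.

This is a geometric sequence.
i=0: S_0 = -2.21 * 2.41^0 = -2.21
i=1: S_1 = -2.21 * 2.41^1 ≈ -5.33
i=2: S_2 = -2.21 * 2.41^2 ≈ -12.84
i=3: S_3 = -2.21 * 2.41^3 ≈ -30.93
The first 4 terms are: [-2.21, -5.33, -12.84, -30.93]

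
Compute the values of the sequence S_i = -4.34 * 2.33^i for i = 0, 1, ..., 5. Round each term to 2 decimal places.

This is a geometric sequence.
i=0: S_0 = -4.34 * 2.33^0 = -4.34
i=1: S_1 = -4.34 * 2.33^1 ≈ -10.11
i=2: S_2 = -4.34 * 2.33^2 ≈ -23.56
i=3: S_3 = -4.34 * 2.33^3 ≈ -54.9
i=4: S_4 = -4.34 * 2.33^4 ≈ -127.91
i=5: S_5 = -4.34 * 2.33^5 ≈ -298.04
The first 6 terms are: [-4.34, -10.11, -23.56, -54.9, -127.91, -298.04]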